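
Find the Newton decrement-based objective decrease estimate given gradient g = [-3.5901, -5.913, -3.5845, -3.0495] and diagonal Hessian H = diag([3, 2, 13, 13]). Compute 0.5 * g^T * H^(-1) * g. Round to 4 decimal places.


Step 1: H is diagonal, so H^(-1) * g = [-1.1967, -2.9565, -0.2757, -0.2346].
Step 2: g^T H^(-1) g = sum_i g_i^2 / H_ii
  = (-3.5901)^2/3 + (-5.913)^2/2 + (-3.5845)^2/13 + (-3.0495)^2/13
  = 4.2963 + 17.4818 + 0.9884 + 0.7153 = 23.4818
Step 3: Objective decrease = 0.5 * g^T H^(-1) g = 11.7409


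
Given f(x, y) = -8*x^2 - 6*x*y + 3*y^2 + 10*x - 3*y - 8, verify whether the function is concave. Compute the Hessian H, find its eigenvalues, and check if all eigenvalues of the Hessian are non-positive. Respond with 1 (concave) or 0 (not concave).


The Hessian of f(x,y) = -8*x^2 - 6*x*y + 3*y^2 + 10*x - 3*y - 8 is:
H = [[-16, -6], [-6, 6]]
Trace = -16 + 6 = -10
Determinant = -16*6 - (-6)^2 = -132
Discriminant = (-10)^2 - 4*-132 = 628.0
Eigenvalues: lambda_1 = -17.53, lambda_2 = 7.53
The function is not concave.

0


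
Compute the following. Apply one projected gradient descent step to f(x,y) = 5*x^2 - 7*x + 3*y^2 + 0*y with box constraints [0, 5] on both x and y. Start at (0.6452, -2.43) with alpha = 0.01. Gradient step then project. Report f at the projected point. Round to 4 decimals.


Step 1: Compute gradient at (0.6452, -2.43).
grad_x = 2*5*0.6452 - 7 = -0.548
grad_y = 2*3*-2.43 + 0 = -14.58
Step 2: Gradient step.
x_raw = 0.6452 - 0.01*-0.548 = 0.6507
y_raw = -2.43 - 0.01*-14.58 = -2.2842
Step 3: Project onto [0, 5].
x_proj = clip(0.6507) = 0.6507
y_proj = clip(-2.2842) = 0.0
Step 4: Evaluate f.
f(0.6507, 0.0) = -2.4378


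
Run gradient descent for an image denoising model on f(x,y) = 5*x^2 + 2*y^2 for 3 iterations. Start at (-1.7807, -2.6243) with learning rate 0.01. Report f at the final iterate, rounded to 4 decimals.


Gradient descent on f(x,y) = 5*x^2 + 2*y^2.
Starting point: (-1.7807, -2.6243), alpha = 0.01
Step 1: grad_x = 2*5*-1.7807 = -17.807, grad_y = 2*2*-2.6243 = -10.4972
  x_1 = -1.7807 - 0.01*-17.807 = -1.6026
  y_1 = -2.6243 - 0.01*-10.4972 = -2.5193
Step 2: grad_x = 2*5*-1.6026 = -16.0263, grad_y = 2*2*-2.5193 = -10.0773
  x_2 = -1.6026 - 0.01*-16.0263 = -1.4424
  y_2 = -2.5193 - 0.01*-10.0773 = -2.4186
Step 3: grad_x = 2*5*-1.4424 = -14.4237, grad_y = 2*2*-2.4186 = -9.6742
  x_3 = -1.4424 - 0.01*-14.4237 = -1.2981
  y_3 = -2.4186 - 0.01*-9.6742 = -2.3218
f(-1.2981, -2.3218) = 5*(-1.2981)^2 + 2*(-2.3218)^2 = 19.2073


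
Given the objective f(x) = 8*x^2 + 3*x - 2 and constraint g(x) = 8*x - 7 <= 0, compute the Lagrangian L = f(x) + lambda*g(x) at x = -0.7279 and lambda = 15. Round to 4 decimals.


Step 1: Evaluate f(x).
f(-0.7279) = 8*(-0.7279)^2 + 3*(-0.7279) - 2 = 0.055
Step 2: Evaluate g(x).
g(-0.7279) = 8*-0.7279 - 7 = -12.8232
Step 3: Compute Lagrangian.
L = 0.055 + 15*-12.8232 = -192.293


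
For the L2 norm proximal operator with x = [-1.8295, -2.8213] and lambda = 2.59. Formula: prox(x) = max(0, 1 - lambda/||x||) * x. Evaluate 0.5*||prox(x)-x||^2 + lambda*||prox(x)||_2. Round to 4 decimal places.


Step 1: Compute ||x||.
||x|| = 3.3626
Step 2: Compute scaling factor.
scale = max(0, 1 - 2.59/3.3626) = 0.2298
Step 3: prox(x) = [-0.4203, -0.6482]
||prox(x)|| = 0.7726
Step 4: Proximal objective.
0.5*||prox-x||^2 = 3.3541
lambda*||prox|| = 2.001
Total = 5.355


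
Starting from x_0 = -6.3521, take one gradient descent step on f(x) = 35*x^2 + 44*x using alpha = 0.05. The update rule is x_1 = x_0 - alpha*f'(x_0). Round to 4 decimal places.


We compute the gradient at x_0 and apply the update.
f'(x) = 70*x + 44
f'(-6.3521) = 70*-6.3521 + 44 = -400.647
x_1 = -6.3521 - 0.05*-400.647 = 13.6803


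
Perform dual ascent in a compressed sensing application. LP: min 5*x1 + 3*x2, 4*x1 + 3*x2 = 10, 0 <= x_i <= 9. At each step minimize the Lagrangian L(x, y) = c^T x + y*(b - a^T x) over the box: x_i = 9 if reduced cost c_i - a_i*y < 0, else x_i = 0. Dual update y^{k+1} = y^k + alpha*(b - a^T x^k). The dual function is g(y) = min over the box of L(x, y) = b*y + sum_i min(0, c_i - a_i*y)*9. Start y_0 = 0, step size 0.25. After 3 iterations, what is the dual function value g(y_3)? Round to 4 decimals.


Dual ascent for LP: min 5*x1 + 3*x2, 4*x1 + 3*x2 = 10, 0 <= x_i <= 9
Step 1: y^k = 0.0, reduced costs: (5.0, 3.0)
  x^k = (0.0, 0.0), subgradient = b - a^T x = 10.0
  y^{k+1} = 0.0 + 0.25*10.0 = 2.5
Step 2: y^k = 2.5, reduced costs: (-5.0, -4.5)
  x^k = (9.0, 9.0), subgradient = b - a^T x = -53.0
  y^{k+1} = 2.5 + 0.25*-53.0 = -10.75
Step 3: y^k = -10.75, reduced costs: (48.0, 35.25)
  x^k = (0.0, 0.0), subgradient = b - a^T x = 10.0
  y^{k+1} = -10.75 + 0.25*10.0 = -8.25
Dual objective at y_3 = -8.25: reduced costs (38.0, 27.75), box minimizer x = (0.0, 0.0)
g(y_3) = b*y + (c1 - a1*y)*x1 + (c2 - a2*y)*x2 = 10*(-8.25) + 38.0*0.0 + 27.75*0.0 = -82.5 + 0.0 + 0.0 = -82.5


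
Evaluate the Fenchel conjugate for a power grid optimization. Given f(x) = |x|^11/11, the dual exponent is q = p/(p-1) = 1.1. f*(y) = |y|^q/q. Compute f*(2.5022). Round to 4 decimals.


The conjugate exponent q satisfies 1/p + 1/q = 1.
p = 11, so q = 11/(11 - 1) = 1.1
|y|^q = 2.5022^1.1 = 2.7425
f*(2.5022) = 2.7425 / 1.1 = 2.4932


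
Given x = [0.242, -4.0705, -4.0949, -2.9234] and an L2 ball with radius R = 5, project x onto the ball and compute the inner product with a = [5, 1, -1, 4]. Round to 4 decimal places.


Step 1: Compute ||x|| (intermediates to 6 decimals).
||x|| = sqrt(0.242^2 + (-4.0705)^2 + (-4.0949)^2 + (-2.9234)^2) = 6.476265
Step 2: Project.
Since ||x|| > R, scale = R/||x|| = 5/6.476265 = 0.77205, proj(x) = scale * x
proj(x) = [0.186836, -3.14263, -3.161468, -2.257011]
Step 3: Dot product.
a^T * proj(x) = 5*0.186836 + 1*(-3.14263) - 1*(-3.161468) + 4*(-2.257011) = -8.075


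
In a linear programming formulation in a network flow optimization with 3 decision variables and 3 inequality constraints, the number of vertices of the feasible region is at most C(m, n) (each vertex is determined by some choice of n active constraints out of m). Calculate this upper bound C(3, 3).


Each vertex corresponds to some choice of n active constraints out of m, so the number of vertices is at most C(m, n) = m! / (n!(m-n)!).
m = 3, n = 3
Numerator: 3 * 2 * 1
Denominator: 3! = 6
C(3, 3) = 1


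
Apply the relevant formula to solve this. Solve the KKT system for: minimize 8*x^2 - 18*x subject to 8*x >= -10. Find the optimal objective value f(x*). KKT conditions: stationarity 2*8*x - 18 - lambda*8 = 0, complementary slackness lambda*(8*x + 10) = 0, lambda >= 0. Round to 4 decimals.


Step 1: Try lambda = 0 (constraint inactive).
Stationarity: 2*8*x - 18 = 0
x* = 18/(2*8) = 1.125
Check constraint: 8*1.125 = 9.0 >= -10 -- satisfied.
Step 2: Compute optimal value.
f(x*) = 8*1.125^2 - 18*1.125 = -10.125


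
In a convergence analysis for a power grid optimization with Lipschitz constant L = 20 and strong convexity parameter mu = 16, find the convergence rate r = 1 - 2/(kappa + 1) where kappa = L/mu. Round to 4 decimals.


Step 1: Compute the condition number.
kappa = L/mu = 20/16 = 1.25
Step 2: Compute the convergence rate.
r = 1 - 2/(kappa + 1) = 1 - 2*mu/(L + mu) = (L - mu)/(L + mu) = 4/36 = 0.1111


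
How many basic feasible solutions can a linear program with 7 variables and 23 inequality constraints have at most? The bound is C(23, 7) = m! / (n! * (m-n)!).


Each vertex corresponds to some choice of n active constraints out of m, so the number of vertices is at most C(m, n) = m! / (n!(m-n)!).
m = 23, n = 7
Numerator: 23 * 22 * 21 * 20 * 19 * 18 * 17
Denominator: 7! = 5040
C(23, 7) = 245157


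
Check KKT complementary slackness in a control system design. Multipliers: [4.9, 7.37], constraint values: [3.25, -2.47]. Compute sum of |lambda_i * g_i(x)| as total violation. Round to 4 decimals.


KKT complementary slackness check:
lambda_1 * g_1 = 4.9 * 3.25 = 15.925
lambda_2 * g_2 = 7.37 * -2.47 = -18.2039
Total violation = 15.925 + 18.2039 = 34.1289


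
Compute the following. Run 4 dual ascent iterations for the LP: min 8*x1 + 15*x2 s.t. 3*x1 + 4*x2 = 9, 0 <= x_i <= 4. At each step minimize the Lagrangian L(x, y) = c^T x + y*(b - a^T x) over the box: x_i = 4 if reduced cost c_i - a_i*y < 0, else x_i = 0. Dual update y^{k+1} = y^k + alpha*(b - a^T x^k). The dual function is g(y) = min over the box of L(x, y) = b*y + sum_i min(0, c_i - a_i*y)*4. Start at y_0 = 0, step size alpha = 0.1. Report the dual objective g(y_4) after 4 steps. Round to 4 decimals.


Dual ascent for LP: min 8*x1 + 15*x2, 3*x1 + 4*x2 = 9, 0 <= x_i <= 4
Step 1: y^k = 0.0, reduced costs: (8.0, 15.0)
  x^k = (0.0, 0.0), subgradient = b - a^T x = 9.0
  y^{k+1} = 0.0 + 0.1*9.0 = 0.9
Step 2: y^k = 0.9, reduced costs: (5.3, 11.4)
  x^k = (0.0, 0.0), subgradient = b - a^T x = 9.0
  y^{k+1} = 0.9 + 0.1*9.0 = 1.8
Step 3: y^k = 1.8, reduced costs: (2.6, 7.8)
  x^k = (0.0, 0.0), subgradient = b - a^T x = 9.0
  y^{k+1} = 1.8 + 0.1*9.0 = 2.7
Step 4: y^k = 2.7, reduced costs: (-0.1, 4.2)
  x^k = (4.0, 0.0), subgradient = b - a^T x = -3.0
  y^{k+1} = 2.7 + 0.1*-3.0 = 2.4
Dual objective at y_4 = 2.4: reduced costs (0.8, 5.4), box minimizer x = (0.0, 0.0)
g(y_4) = b*y + (c1 - a1*y)*x1 + (c2 - a2*y)*x2 = 9*2.4 + 0.8*0.0 + 5.4*0.0 = 21.6 + 0.0 + 0.0 = 21.6


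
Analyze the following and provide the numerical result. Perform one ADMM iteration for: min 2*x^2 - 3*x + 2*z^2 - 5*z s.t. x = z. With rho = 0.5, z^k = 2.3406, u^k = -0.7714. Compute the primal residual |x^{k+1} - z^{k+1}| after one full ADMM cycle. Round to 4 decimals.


ADMM iteration with rho = 0.5, z^k = 2.3406, u^k = -0.7714
Step 1: x-update.
Minimize 2*x^2 - 3*x + (0.5/2)*(x - 2.3406 - 0.7714)^2
FOC: (2*2 + 0.5)*x = 3 + 0.5*(2.3406 + 0.7714)
x^{k+1} = 1.0124
Step 2: z-update.
Minimize 2*z^2 - 5*z + (0.5/2)*(1.0124 - z - 0.7714)^2
FOC: (2*2 + 0.5)*z = 5 + 0.5*(1.0124 - 0.7714)
z^{k+1} = 1.1379
Step 3: u-update.
u^{k+1} = -0.7714 + 1.0124 - 1.1379 = -0.8968
Step 4: Primal residual = |1.0124 - 1.1379| = 0.1254


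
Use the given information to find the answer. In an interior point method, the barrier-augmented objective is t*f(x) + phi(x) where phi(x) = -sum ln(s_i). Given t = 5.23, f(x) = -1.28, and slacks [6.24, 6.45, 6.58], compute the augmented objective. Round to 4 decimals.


Step 1: Compute log-barrier.
ln values: [1.831, 1.8641, 1.884]
phi = -(1.831 + 1.8641 + 1.884) = -5.5791
Step 2: Compute augmented objective.
t*f(x) = 5.23*-1.28 = -6.6944
Total = -6.6944 - 5.5791 = -12.2735


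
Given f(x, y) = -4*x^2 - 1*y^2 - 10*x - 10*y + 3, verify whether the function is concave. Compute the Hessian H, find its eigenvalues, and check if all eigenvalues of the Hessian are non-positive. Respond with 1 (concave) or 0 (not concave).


The Hessian of f(x,y) = -4*x^2 - 1*y^2 - 10*x - 10*y + 3 is:
H = [[-8, 0], [0, -2]]
Trace = -8 - 2 = -10
Determinant = -8*-2 - (0)^2 = 16
Discriminant = (-10)^2 - 4*16 = 36.0
Eigenvalues: lambda_1 = -8.0, lambda_2 = -2.0
The function is concave.

1


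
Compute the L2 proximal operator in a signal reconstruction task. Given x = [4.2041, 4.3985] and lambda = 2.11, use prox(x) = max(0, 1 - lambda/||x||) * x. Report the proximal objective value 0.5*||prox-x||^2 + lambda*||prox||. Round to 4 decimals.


Step 1: Compute ||x||.
||x|| = 6.0845
Step 2: Compute scaling factor.
scale = max(0, 1 - 2.11/6.0845) = 0.6532
Step 3: prox(x) = [2.7462, 2.8732]
||prox(x)|| = 3.9745
Step 4: Proximal objective.
0.5*||prox-x||^2 = 2.2261
lambda*||prox|| = 8.3862
Total = 10.6123


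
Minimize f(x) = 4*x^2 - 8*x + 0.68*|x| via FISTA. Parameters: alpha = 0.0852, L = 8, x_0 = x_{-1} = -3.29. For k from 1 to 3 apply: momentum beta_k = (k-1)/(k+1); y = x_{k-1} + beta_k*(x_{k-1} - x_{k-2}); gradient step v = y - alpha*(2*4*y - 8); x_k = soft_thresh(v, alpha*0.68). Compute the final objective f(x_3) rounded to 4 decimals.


FISTA on f(x) = 4*x^2 - 8*x + 0.68*|x|
L = 8, alpha = 0.0852
Iteration 1: beta = 0.0, y = -3.29 + 0.0*(-3.29 + 3.29) = -3.29
  grad(y) = -34.32, v = y - alpha*grad = -0.3659
  prox(v) = soft_thresh(-0.3659, 0.0579) = -0.308
Iteration 2: beta = 0.3333, y = -0.308 + 0.3333*(-0.308 + 3.29) = 0.686
  grad(y) = -2.512, v = y - alpha*grad = 0.9
  prox(v) = soft_thresh(0.9, 0.0579) = 0.8421
Iteration 3: beta = 0.5, y = 0.8421 + 0.5*(0.8421 + 0.308) = 1.4171
  grad(y) = 3.337, v = y - alpha*grad = 1.1328
  prox(v) = soft_thresh(1.1328, 0.0579) = 1.0749
f(x_3) = 4*1.0749^2 - 8*1.0749 + 0.68*|1.0749| = -3.2467


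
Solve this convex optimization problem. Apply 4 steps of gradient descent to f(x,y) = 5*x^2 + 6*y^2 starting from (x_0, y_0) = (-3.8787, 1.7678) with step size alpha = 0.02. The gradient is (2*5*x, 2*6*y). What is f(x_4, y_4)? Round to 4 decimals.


Gradient descent on f(x,y) = 5*x^2 + 6*y^2.
Starting point: (-3.8787, 1.7678), alpha = 0.02
Step 1: grad_x = 2*5*-3.8787 = -38.787, grad_y = 2*6*1.7678 = 21.2136
  x_1 = -3.8787 - 0.02*-38.787 = -3.103
  y_1 = 1.7678 - 0.02*21.2136 = 1.3435
Step 2: grad_x = 2*5*-3.103 = -31.0296, grad_y = 2*6*1.3435 = 16.1223
  x_2 = -3.103 - 0.02*-31.0296 = -2.4824
  y_2 = 1.3435 - 0.02*16.1223 = 1.0211
Step 3: grad_x = 2*5*-2.4824 = -24.8237, grad_y = 2*6*1.0211 = 12.253
  x_3 = -2.4824 - 0.02*-24.8237 = -1.9859
  y_3 = 1.0211 - 0.02*12.253 = 0.776
Step 4: grad_x = 2*5*-1.9859 = -19.8589, grad_y = 2*6*0.776 = 9.3123
  x_4 = -1.9859 - 0.02*-19.8589 = -1.5887
  y_4 = 0.776 - 0.02*9.3123 = 0.5898
f(-1.5887, 0.5898) = 5*(-1.5887)^2 + 6*0.5898^2 = 14.7071


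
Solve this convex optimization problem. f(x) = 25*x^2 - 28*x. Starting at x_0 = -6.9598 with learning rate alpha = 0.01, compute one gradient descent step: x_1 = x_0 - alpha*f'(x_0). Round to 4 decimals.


We compute the gradient at x_0 and apply the update.
f'(x) = 50*x - 28
f'(-6.9598) = 50*-6.9598 - 28 = -375.99
x_1 = -6.9598 - 0.01*-375.99 = -3.1999


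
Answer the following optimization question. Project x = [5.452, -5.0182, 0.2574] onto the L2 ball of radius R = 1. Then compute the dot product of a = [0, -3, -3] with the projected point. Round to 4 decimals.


Step 1: Compute ||x|| (intermediates to 6 decimals).
||x|| = sqrt(5.452^2 + (-5.0182)^2 + 0.2574^2) = 7.414371
Step 2: Project.
Since ||x|| > R, scale = R/||x|| = 1/7.414371 = 0.134873, proj(x) = scale * x
proj(x) = [0.735328, -0.67682, 0.034716]
Step 3: Dot product.
a^T * proj(x) = 0*0.735328 - 3*(-0.67682) - 3*0.034716 = 1.9263


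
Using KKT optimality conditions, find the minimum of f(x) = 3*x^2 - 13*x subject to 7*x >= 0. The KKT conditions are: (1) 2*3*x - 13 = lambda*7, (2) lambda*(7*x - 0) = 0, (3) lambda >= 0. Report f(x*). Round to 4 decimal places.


Step 1: Try lambda = 0 (constraint inactive).
Stationarity: 2*3*x - 13 = 0
x* = 13/(2*3) = 13/6 = 2.1667 (rounded; the exact value 13/6 is used below)
Check constraint: 7*2.1667 = 15.1669 >= 0 -- satisfied.
Step 2: Compute optimal value.
f(x*) = 3*(13/6)^2 - 13*(13/6) = -14.0833


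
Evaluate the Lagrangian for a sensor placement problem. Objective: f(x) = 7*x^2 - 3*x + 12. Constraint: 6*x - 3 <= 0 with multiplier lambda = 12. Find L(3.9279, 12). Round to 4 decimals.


Step 1: Evaluate f(x).
f(3.9279) = 7*3.9279^2 - 3*3.9279 + 12 = 108.2151
Step 2: Evaluate g(x).
g(3.9279) = 6*3.9279 - 3 = 20.5674
Step 3: Compute Lagrangian.
L = 108.2151 + 12*20.5674 = 355.0239


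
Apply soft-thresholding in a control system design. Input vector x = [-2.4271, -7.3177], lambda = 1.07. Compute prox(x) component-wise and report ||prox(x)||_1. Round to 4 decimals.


Soft-thresholding with lambda = 1.07:
prox(-2.4271) = sign(-2.4271)*max(|-2.4271| - 1.07, 0) = -1.3571
prox(-7.3177) = sign(-7.3177)*max(|-7.3177| - 1.07, 0) = -6.2477
prox(x) = [-1.3571, -6.2477]
||prox(x)||_1 = 1.3571 + 6.2477 = 7.6048


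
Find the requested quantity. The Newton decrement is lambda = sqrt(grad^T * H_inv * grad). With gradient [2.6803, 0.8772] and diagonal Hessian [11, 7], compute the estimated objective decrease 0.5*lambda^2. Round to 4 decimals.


Step 1: H is diagonal, so H^(-1) * g = [0.2437, 0.1253].
Step 2: g^T H^(-1) g = sum_i g_i^2 / H_ii
  = (2.6803)^2/11 + (0.8772)^2/7
  = 0.6531 + 0.1099 = 0.763
Step 3: Objective decrease = 0.5 * g^T H^(-1) g = 0.3815


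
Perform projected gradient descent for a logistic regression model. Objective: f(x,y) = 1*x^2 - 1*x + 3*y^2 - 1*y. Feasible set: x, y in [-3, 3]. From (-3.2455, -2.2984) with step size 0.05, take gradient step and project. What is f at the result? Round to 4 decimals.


Step 1: Compute gradient at (-3.2455, -2.2984).
grad_x = 2*1*-3.2455 - 1 = -7.491
grad_y = 2*3*-2.2984 - 1 = -14.7904
Step 2: Gradient step.
x_raw = -3.2455 - 0.05*-7.491 = -2.871
y_raw = -2.2984 - 0.05*-14.7904 = -1.5589
Step 3: Project onto [-3, 3].
x_proj = clip(-2.871) = -2.871
y_proj = clip(-1.5589) = -1.5589
Step 4: Evaluate f.
f(-2.871, -1.5589) = 19.9625


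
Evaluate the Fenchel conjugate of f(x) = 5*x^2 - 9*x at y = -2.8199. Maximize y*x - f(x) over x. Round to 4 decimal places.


f*(y) = sup_x {y*x - a*x^2 - b*x} = sup_x {(y-b)*x - a*x^2}
FOC: (y - b) - 2a*x = 0 => x* = (y - b)/(2a)
x* = (-2.8199 + 9)/(2*5) = 0.618
f*(-2.8199) = (y-b)^2/(4a) = (-2.8199 + 9)^2/(4*5)
= 38.1936/20 = 1.9097


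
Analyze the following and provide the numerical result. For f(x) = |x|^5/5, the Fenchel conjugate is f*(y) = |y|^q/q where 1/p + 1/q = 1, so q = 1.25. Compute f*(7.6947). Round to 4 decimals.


The conjugate exponent q satisfies 1/p + 1/q = 1.
p = 5, so q = 5/(5 - 1) = 1.25
|y|^q = 7.6947^1.25 = 12.8156
f*(7.6947) = 12.8156 / 1.25 = 10.2525


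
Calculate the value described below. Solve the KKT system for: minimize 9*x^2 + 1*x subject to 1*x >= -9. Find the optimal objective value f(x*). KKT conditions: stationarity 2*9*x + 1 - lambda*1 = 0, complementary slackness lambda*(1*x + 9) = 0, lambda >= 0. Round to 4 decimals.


Step 1: Try lambda = 0 (constraint inactive).
Stationarity: 2*9*x + 1 = 0
x* = -1/(2*9) = -1/18 = -0.0556 (rounded; the exact value -1/18 is used below)
Check constraint: 1*-0.0556 = -0.0556 >= -9 -- satisfied.
Step 2: Compute optimal value.
f(x*) = 9*(-1/18)^2 + 1*(-1/18) = -0.0278


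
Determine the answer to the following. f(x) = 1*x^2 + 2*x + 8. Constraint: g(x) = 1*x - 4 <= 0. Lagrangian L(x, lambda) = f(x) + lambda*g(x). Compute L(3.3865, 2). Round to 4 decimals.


Step 1: Evaluate f(x).
f(3.3865) = 1*3.3865^2 + 2*3.3865 + 8 = 26.2414
Step 2: Evaluate g(x).
g(3.3865) = 1*3.3865 - 4 = -0.6135
Step 3: Compute Lagrangian.
L = 26.2414 + 2*-0.6135 = 25.0144


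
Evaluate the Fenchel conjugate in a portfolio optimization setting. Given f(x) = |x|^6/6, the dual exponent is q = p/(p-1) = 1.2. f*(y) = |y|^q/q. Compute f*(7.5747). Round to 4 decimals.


The conjugate exponent q satisfies 1/p + 1/q = 1.
p = 6, so q = 6/(6 - 1) = 1.2
|y|^q = 7.5747^1.2 = 11.3563
f*(7.5747) = 11.3563 / 1.2 = 9.4636


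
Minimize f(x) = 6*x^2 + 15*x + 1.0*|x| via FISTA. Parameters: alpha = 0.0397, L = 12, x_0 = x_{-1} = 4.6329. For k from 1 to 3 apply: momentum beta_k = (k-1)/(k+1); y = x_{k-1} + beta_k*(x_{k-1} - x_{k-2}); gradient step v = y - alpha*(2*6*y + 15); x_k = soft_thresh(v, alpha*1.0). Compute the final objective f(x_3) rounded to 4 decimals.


FISTA on f(x) = 6*x^2 + 15*x + 1.0*|x|
L = 12, alpha = 0.0397
Iteration 1: beta = 0.0, y = 4.6329 + 0.0*(4.6329 - 4.6329) = 4.6329
  grad(y) = 70.5948, v = y - alpha*grad = 1.8303
  prox(v) = soft_thresh(1.8303, 0.0397) = 1.7906
Iteration 2: beta = 0.3333, y = 1.7906 + 0.3333*(1.7906 - 4.6329) = 0.8431
  grad(y) = 25.1178, v = y - alpha*grad = -0.154
  prox(v) = soft_thresh(-0.154, 0.0397) = -0.1143
Iteration 3: beta = 0.5, y = -0.1143 + 0.5*(-0.1143 - 1.7906) = -1.0668
  grad(y) = 2.1986, v = y - alpha*grad = -1.1541
  prox(v) = soft_thresh(-1.1541, 0.0397) = -1.1144
f(x_3) = 6*(-1.1144)^2 + 15*(-1.1144) + 1.0*|-1.1144| = -8.1503


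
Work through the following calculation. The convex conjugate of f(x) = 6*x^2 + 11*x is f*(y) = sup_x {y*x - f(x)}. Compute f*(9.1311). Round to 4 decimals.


f*(y) = sup_x {y*x - a*x^2 - b*x} = sup_x {(y-b)*x - a*x^2}
FOC: (y - b) - 2a*x = 0 => x* = (y - b)/(2a)
x* = (9.1311 - 11)/(2*6) = -0.1557
f*(9.1311) = (y-b)^2/(4a) = (9.1311 - 11)^2/(4*6)
= 3.4928/24 = 0.1455


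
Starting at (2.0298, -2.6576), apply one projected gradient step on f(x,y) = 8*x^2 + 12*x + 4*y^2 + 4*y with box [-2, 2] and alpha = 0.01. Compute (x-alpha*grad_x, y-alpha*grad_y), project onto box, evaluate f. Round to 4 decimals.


Step 1: Compute gradient at (2.0298, -2.6576).
grad_x = 2*8*2.0298 + 12 = 44.4768
grad_y = 2*4*-2.6576 + 4 = -17.2608
Step 2: Gradient step.
x_raw = 2.0298 - 0.01*44.4768 = 1.585
y_raw = -2.6576 - 0.01*-17.2608 = -2.485
Step 3: Project onto [-2, 2].
x_proj = clip(1.585) = 1.585
y_proj = clip(-2.485) = -2.0
Step 4: Evaluate f.
f(1.585, -2.0) = 47.119


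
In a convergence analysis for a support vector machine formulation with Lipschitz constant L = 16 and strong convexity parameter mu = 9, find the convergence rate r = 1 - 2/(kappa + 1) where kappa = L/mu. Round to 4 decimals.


Step 1: Compute the condition number.
kappa = L/mu = 16/9 = 1.7778
Step 2: Compute the convergence rate.
r = 1 - 2/(kappa + 1) = 1 - 2*mu/(L + mu) = (L - mu)/(L + mu) = 7/25 = 0.28


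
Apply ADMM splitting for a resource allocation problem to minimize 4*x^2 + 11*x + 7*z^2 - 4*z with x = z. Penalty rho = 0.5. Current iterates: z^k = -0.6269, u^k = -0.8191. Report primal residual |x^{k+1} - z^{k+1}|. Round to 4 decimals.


ADMM iteration with rho = 0.5, z^k = -0.6269, u^k = -0.8191
Step 1: x-update.
Minimize 4*x^2 + 11*x + (0.5/2)*(x + 0.6269 - 0.8191)^2
FOC: (2*4 + 0.5)*x = -11 + 0.5*(-0.6269 + 0.8191)
x^{k+1} = -1.2828
Step 2: z-update.
Minimize 7*z^2 - 4*z + (0.5/2)*(-1.2828 - z - 0.8191)^2
FOC: (2*7 + 0.5)*z = 4 + 0.5*(-1.2828 - 0.8191)
z^{k+1} = 0.2034
Step 3: u-update.
u^{k+1} = -0.8191 - 1.2828 - 0.2034 = -2.3053
Step 4: Primal residual = |-1.2828 - 0.2034| = 1.4862


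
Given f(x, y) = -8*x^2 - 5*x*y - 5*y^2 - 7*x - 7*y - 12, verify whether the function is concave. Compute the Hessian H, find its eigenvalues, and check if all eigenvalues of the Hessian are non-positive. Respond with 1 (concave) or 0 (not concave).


The Hessian of f(x,y) = -8*x^2 - 5*x*y - 5*y^2 - 7*x - 7*y - 12 is:
H = [[-16, -5], [-5, -10]]
Trace = -16 - 10 = -26
Determinant = -16*-10 - (-5)^2 = 135
Discriminant = (-26)^2 - 4*135 = 136.0
Eigenvalues: lambda_1 = -18.831, lambda_2 = -7.169
The function is concave.

1


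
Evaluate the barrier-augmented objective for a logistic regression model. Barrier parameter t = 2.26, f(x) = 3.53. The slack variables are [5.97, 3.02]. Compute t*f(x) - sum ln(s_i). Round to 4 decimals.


Step 1: Compute log-barrier.
ln values: [1.7867, 1.1053]
phi = -(1.7867 + 1.1053) = -2.892
Step 2: Compute augmented objective.
t*f(x) = 2.26*3.53 = 7.9778
Total = 7.9778 - 2.892 = 5.0858


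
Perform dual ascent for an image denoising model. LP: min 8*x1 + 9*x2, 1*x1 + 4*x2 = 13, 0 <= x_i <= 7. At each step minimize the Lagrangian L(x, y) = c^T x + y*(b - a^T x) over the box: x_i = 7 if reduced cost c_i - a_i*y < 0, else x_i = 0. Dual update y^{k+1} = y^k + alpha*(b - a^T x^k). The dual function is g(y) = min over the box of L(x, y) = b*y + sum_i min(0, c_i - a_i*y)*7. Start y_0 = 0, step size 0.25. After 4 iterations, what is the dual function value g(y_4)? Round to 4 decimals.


Dual ascent for LP: min 8*x1 + 9*x2, 1*x1 + 4*x2 = 13, 0 <= x_i <= 7
Step 1: y^k = 0.0, reduced costs: (8.0, 9.0)
  x^k = (0.0, 0.0), subgradient = b - a^T x = 13.0
  y^{k+1} = 0.0 + 0.25*13.0 = 3.25
Step 2: y^k = 3.25, reduced costs: (4.75, -4.0)
  x^k = (0.0, 7.0), subgradient = b - a^T x = -15.0
  y^{k+1} = 3.25 + 0.25*-15.0 = -0.5
Step 3: y^k = -0.5, reduced costs: (8.5, 11.0)
  x^k = (0.0, 0.0), subgradient = b - a^T x = 13.0
  y^{k+1} = -0.5 + 0.25*13.0 = 2.75
Step 4: y^k = 2.75, reduced costs: (5.25, -2.0)
  x^k = (0.0, 7.0), subgradient = b - a^T x = -15.0
  y^{k+1} = 2.75 + 0.25*-15.0 = -1.0
Dual objective at y_4 = -1.0: reduced costs (9.0, 13.0), box minimizer x = (0.0, 0.0)
g(y_4) = b*y + (c1 - a1*y)*x1 + (c2 - a2*y)*x2 = 13*(-1.0) + 9.0*0.0 + 13.0*0.0 = -13.0 + 0.0 + 0.0 = -13.0


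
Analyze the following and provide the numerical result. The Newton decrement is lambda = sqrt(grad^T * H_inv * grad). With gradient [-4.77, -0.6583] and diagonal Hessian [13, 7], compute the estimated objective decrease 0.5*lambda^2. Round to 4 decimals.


Step 1: H is diagonal, so H^(-1) * g = [-0.3669, -0.094].
Step 2: g^T H^(-1) g = sum_i g_i^2 / H_ii
  = (-4.77)^2/13 + (-0.6583)^2/7
  = 1.7502 + 0.0619 = 1.8121
Step 3: Objective decrease = 0.5 * g^T H^(-1) g = 0.9061


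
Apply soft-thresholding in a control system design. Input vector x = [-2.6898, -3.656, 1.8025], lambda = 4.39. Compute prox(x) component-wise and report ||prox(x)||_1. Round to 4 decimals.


Soft-thresholding with lambda = 4.39:
prox(-2.6898) = sign(-2.6898)*max(|-2.6898| - 4.39, 0) = 0.0
prox(-3.656) = sign(-3.656)*max(|-3.656| - 4.39, 0) = 0.0
prox(1.8025) = sign(1.8025)*max(|1.8025| - 4.39, 0) = 0.0
prox(x) = [0.0, 0.0, 0.0]
||prox(x)||_1 = 0.0 + 0.0 + 0.0 = 0.0


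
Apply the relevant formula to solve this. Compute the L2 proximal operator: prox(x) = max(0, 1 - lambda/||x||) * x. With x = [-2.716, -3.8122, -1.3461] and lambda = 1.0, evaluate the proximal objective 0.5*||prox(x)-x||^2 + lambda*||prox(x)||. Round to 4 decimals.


Step 1: Compute ||x||.
||x|| = 4.8705
Step 2: Compute scaling factor.
scale = max(0, 1 - 1.0/4.8705) = 0.7947
Step 3: prox(x) = [-2.1584, -3.0295, -1.0697]
||prox(x)|| = 3.8705
Step 4: Proximal objective.
0.5*||prox-x||^2 = 0.5
lambda*||prox|| = 3.8705
Total = 4.3705


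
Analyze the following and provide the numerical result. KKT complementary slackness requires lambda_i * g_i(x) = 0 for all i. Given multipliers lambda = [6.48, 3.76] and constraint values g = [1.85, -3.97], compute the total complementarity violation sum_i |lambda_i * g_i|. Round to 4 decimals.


KKT complementary slackness check:
lambda_1 * g_1 = 6.48 * 1.85 = 11.988
lambda_2 * g_2 = 3.76 * -3.97 = -14.9272
Total violation = 11.988 + 14.9272 = 26.9152


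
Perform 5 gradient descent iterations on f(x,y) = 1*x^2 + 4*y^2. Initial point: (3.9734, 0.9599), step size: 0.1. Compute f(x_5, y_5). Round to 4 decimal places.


Gradient descent on f(x,y) = 1*x^2 + 4*y^2.
Starting point: (3.9734, 0.9599), alpha = 0.1
Step 1: grad_x = 2*1*3.9734 = 7.9468, grad_y = 2*4*0.9599 = 7.6792
  x_1 = 3.9734 - 0.1*7.9468 = 3.1787
  y_1 = 0.9599 - 0.1*7.6792 = 0.192
Step 2: grad_x = 2*1*3.1787 = 6.3574, grad_y = 2*4*0.192 = 1.5358
  x_2 = 3.1787 - 0.1*6.3574 = 2.543
  y_2 = 0.192 - 0.1*1.5358 = 0.0384
Step 3: grad_x = 2*1*2.543 = 5.086, grad_y = 2*4*0.0384 = 0.3072
  x_3 = 2.543 - 0.1*5.086 = 2.0344
  y_3 = 0.0384 - 0.1*0.3072 = 0.0077
Step 4: grad_x = 2*1*2.0344 = 4.0688, grad_y = 2*4*0.0077 = 0.0614
  x_4 = 2.0344 - 0.1*4.0688 = 1.6275
  y_4 = 0.0077 - 0.1*0.0614 = 0.0015
Step 5: grad_x = 2*1*1.6275 = 3.255, grad_y = 2*4*0.0015 = 0.0123
  x_5 = 1.6275 - 0.1*3.255 = 1.302
  y_5 = 0.0015 - 0.1*0.0123 = 0.0003
f(1.302, 0.0003) = 1*1.302^2 + 4*0.0003^2 = 1.6952


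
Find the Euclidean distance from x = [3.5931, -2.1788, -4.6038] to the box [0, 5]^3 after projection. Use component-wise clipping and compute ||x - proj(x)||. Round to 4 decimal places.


Project each component onto [0, 5].
clip(3.5931) = 3.5931, clip(-2.1788) = 0.0, clip(-4.6038) = 0.0
Projection = [3.5931, 0.0, 0.0]
Squared diffs: [0.0, 4.7472, 21.195]
Distance = sqrt(25.9422) = 5.0933


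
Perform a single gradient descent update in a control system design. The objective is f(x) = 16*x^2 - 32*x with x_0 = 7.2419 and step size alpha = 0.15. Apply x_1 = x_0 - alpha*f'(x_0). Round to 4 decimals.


We compute the gradient at x_0 and apply the update.
f'(x) = 32*x - 32
f'(7.2419) = 32*7.2419 - 32 = 199.7408
x_1 = 7.2419 - 0.15*199.7408 = -22.7192


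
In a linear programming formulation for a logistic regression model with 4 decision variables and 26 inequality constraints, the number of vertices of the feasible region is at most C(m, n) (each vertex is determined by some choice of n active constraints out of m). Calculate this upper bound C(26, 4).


Each vertex corresponds to some choice of n active constraints out of m, so the number of vertices is at most C(m, n) = m! / (n!(m-n)!).
m = 26, n = 4
Numerator: 26 * 25 * 24 * 23
Denominator: 4! = 24
C(26, 4) = 14950


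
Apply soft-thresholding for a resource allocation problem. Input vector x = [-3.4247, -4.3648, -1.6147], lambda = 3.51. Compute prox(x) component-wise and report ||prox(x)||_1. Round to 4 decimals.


Soft-thresholding with lambda = 3.51:
prox(-3.4247) = sign(-3.4247)*max(|-3.4247| - 3.51, 0) = 0.0
prox(-4.3648) = sign(-4.3648)*max(|-4.3648| - 3.51, 0) = -0.8548
prox(-1.6147) = sign(-1.6147)*max(|-1.6147| - 3.51, 0) = 0.0
prox(x) = [0.0, -0.8548, 0.0]
||prox(x)||_1 = 0.0 + 0.8548 + 0.0 = 0.8548


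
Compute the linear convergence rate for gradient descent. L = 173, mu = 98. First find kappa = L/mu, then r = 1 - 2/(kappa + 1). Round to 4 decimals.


Step 1: Compute the condition number.
kappa = L/mu = 173/98 = 1.7653
Step 2: Compute the convergence rate.
r = 1 - 2/(kappa + 1) = 1 - 2*mu/(L + mu) = (L - mu)/(L + mu) = 75/271 = 0.2768


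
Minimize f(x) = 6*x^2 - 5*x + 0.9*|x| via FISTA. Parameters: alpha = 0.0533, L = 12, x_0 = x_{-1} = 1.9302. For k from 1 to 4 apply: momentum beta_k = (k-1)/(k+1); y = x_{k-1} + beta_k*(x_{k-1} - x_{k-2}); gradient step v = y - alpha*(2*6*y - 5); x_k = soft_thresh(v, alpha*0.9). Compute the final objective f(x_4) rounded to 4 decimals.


FISTA on f(x) = 6*x^2 - 5*x + 0.9*|x|
L = 12, alpha = 0.0533
Iteration 1: beta = 0.0, y = 1.9302 + 0.0*(1.9302 - 1.9302) = 1.9302
  grad(y) = 18.1624, v = y - alpha*grad = 0.9621
  prox(v) = soft_thresh(0.9621, 0.048) = 0.9142
Iteration 2: beta = 0.3333, y = 0.9142 + 0.3333*(0.9142 - 1.9302) = 0.5755
  grad(y) = 1.906, v = y - alpha*grad = 0.4739
  prox(v) = soft_thresh(0.4739, 0.048) = 0.4259
Iteration 3: beta = 0.5, y = 0.4259 + 0.5*(0.4259 - 0.9142) = 0.1818
  grad(y) = -2.8181, v = y - alpha*grad = 0.332
  prox(v) = soft_thresh(0.332, 0.048) = 0.2841
Iteration 4: beta = 0.6, y = 0.2841 + 0.6*(0.2841 - 0.4259) = 0.1989
  grad(y) = -2.6128, v = y - alpha*grad = 0.3382
  prox(v) = soft_thresh(0.3382, 0.048) = 0.2902
f(x_4) = 6*0.2902^2 - 5*0.2902 + 0.9*|0.2902| = -0.6845


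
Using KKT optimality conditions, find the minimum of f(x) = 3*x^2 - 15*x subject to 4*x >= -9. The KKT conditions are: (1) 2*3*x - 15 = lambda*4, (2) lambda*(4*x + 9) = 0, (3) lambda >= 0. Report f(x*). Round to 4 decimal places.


Step 1: Try lambda = 0 (constraint inactive).
Stationarity: 2*3*x - 15 = 0
x* = 15/(2*3) = 2.5
Check constraint: 4*2.5 = 10.0 >= -9 -- satisfied.
Step 2: Compute optimal value.
f(x*) = 3*2.5^2 - 15*2.5 = -18.75


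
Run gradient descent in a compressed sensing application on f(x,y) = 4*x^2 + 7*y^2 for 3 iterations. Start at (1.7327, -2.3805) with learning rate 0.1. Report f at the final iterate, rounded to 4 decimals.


Gradient descent on f(x,y) = 4*x^2 + 7*y^2.
Starting point: (1.7327, -2.3805), alpha = 0.1
Step 1: grad_x = 2*4*1.7327 = 13.8616, grad_y = 2*7*-2.3805 = -33.327
  x_1 = 1.7327 - 0.1*13.8616 = 0.3465
  y_1 = -2.3805 - 0.1*-33.327 = 0.9522
Step 2: grad_x = 2*4*0.3465 = 2.7723, grad_y = 2*7*0.9522 = 13.3308
  x_2 = 0.3465 - 0.1*2.7723 = 0.0693
  y_2 = 0.9522 - 0.1*13.3308 = -0.3809
Step 3: grad_x = 2*4*0.0693 = 0.5545, grad_y = 2*7*-0.3809 = -5.3323
  x_3 = 0.0693 - 0.1*0.5545 = 0.0139
  y_3 = -0.3809 - 0.1*-5.3323 = 0.1524
f(0.0139, 0.1524) = 4*0.0139^2 + 7*0.1524^2 = 0.1632


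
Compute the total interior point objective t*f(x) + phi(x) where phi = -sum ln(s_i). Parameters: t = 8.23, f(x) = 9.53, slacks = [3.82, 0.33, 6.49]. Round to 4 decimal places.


Step 1: Compute log-barrier.
ln values: [1.3403, -1.1087, 1.8703]
phi = -(1.3403 - 1.1087 + 1.8703) = -2.1019
Step 2: Compute augmented objective.
t*f(x) = 8.23*9.53 = 78.4319
Total = 78.4319 - 2.1019 = 76.33


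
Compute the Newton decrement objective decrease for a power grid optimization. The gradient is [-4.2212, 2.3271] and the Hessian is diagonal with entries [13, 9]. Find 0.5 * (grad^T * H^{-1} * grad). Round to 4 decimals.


Step 1: H is diagonal, so H^(-1) * g = [-0.3247, 0.2586].
Step 2: g^T H^(-1) g = sum_i g_i^2 / H_ii
  = (-4.2212)^2/13 + (2.3271)^2/9
  = 1.3707 + 0.6017 = 1.9724
Step 3: Objective decrease = 0.5 * g^T H^(-1) g = 0.9862


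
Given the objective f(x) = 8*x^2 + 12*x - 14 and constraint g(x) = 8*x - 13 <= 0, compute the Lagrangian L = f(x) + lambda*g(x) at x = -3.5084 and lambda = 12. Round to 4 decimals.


Step 1: Evaluate f(x).
f(-3.5084) = 8*(-3.5084)^2 + 12*(-3.5084) - 14 = 42.3702
Step 2: Evaluate g(x).
g(-3.5084) = 8*-3.5084 - 13 = -41.0672
Step 3: Compute Lagrangian.
L = 42.3702 + 12*-41.0672 = -450.4362


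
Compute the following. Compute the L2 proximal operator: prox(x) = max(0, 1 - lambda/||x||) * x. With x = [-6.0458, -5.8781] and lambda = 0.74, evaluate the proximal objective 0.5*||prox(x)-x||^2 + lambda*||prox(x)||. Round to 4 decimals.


Step 1: Compute ||x||.
||x|| = 8.4323
Step 2: Compute scaling factor.
scale = max(0, 1 - 0.74/8.4323) = 0.9122
Step 3: prox(x) = [-5.5152, -5.3623]
||prox(x)|| = 7.6923
Step 4: Proximal objective.
0.5*||prox-x||^2 = 0.2738
lambda*||prox|| = 5.6923
Total = 5.9661


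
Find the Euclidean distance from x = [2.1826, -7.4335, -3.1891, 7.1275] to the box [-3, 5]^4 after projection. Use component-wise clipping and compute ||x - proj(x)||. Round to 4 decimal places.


Project each component onto [-3, 5].
clip(2.1826) = 2.1826, clip(-7.4335) = -3.0, clip(-3.1891) = -3.0, clip(7.1275) = 5.0
Projection = [2.1826, -3.0, -3.0, 5.0]
Squared diffs: [0.0, 19.6559, 0.0358, 4.5263]
Distance = sqrt(24.218) = 4.9212


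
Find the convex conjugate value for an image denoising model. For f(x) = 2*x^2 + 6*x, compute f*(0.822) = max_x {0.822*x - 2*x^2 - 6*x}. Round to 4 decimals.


f*(y) = sup_x {y*x - a*x^2 - b*x} = sup_x {(y-b)*x - a*x^2}
FOC: (y - b) - 2a*x = 0 => x* = (y - b)/(2a)
x* = (0.822 - 6)/(2*2) = -1.2945
f*(0.822) = (y-b)^2/(4a) = (0.822 - 6)^2/(4*2)
= 26.8117/8 = 3.3515


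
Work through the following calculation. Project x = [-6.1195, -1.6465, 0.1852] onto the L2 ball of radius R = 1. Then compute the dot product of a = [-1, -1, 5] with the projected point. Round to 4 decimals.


Step 1: Compute ||x|| (intermediates to 6 decimals).
||x|| = sqrt((-6.1195)^2 + (-1.6465)^2 + 0.1852^2) = 6.339838
Step 2: Project.
Since ||x|| > R, scale = R/||x|| = 1/6.339838 = 0.157733, proj(x) = scale * x
proj(x) = [-0.965247, -0.259707, 0.029212]
Step 3: Dot product.
a^T * proj(x) = -1*(-0.965247) - 1*(-0.259707) + 5*0.029212 = 1.371


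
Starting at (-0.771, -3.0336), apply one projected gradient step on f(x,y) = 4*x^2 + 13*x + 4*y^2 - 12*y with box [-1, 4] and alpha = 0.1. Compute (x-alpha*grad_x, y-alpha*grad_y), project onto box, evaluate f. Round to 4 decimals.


Step 1: Compute gradient at (-0.771, -3.0336).
grad_x = 2*4*-0.771 + 13 = 6.832
grad_y = 2*4*-3.0336 - 12 = -36.2688
Step 2: Gradient step.
x_raw = -0.771 - 0.1*6.832 = -1.4542
y_raw = -3.0336 - 0.1*-36.2688 = 0.5933
Step 3: Project onto [-1, 4].
x_proj = clip(-1.4542) = -1.0
y_proj = clip(0.5933) = 0.5933
Step 4: Evaluate f.
f(-1.0, 0.5933) = -14.7114


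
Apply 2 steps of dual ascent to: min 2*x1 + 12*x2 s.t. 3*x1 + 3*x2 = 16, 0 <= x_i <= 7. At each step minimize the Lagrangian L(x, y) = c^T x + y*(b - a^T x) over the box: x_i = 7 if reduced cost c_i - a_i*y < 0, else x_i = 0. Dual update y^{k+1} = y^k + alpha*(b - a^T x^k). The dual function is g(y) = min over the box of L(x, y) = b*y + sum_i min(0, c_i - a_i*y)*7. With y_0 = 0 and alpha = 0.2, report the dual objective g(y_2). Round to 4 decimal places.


Dual ascent for LP: min 2*x1 + 12*x2, 3*x1 + 3*x2 = 16, 0 <= x_i <= 7
Step 1: y^k = 0.0, reduced costs: (2.0, 12.0)
  x^k = (0.0, 0.0), subgradient = b - a^T x = 16.0
  y^{k+1} = 0.0 + 0.2*16.0 = 3.2
Step 2: y^k = 3.2, reduced costs: (-7.6, 2.4)
  x^k = (7.0, 0.0), subgradient = b - a^T x = -5.0
  y^{k+1} = 3.2 + 0.2*-5.0 = 2.2
Dual objective at y_2 = 2.2: reduced costs (-4.6, 5.4), box minimizer x = (7.0, 0.0)
g(y_2) = b*y + (c1 - a1*y)*x1 + (c2 - a2*y)*x2 = 16*2.2 + (-4.6)*7.0 + 5.4*0.0 = 35.2 - 32.2 + 0.0 = 3.0


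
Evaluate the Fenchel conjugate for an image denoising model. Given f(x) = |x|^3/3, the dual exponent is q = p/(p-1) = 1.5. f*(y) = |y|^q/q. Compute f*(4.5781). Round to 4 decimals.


The conjugate exponent q satisfies 1/p + 1/q = 1.
p = 3, so q = 3/(3 - 1) = 1.5
|y|^q = 4.5781^1.5 = 9.7955
f*(4.5781) = 9.7955 / 1.5 = 6.5304


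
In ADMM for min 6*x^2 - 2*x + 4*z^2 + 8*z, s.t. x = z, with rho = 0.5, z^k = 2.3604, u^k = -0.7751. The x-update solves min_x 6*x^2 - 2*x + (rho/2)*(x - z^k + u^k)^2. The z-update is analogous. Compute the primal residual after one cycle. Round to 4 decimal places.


ADMM iteration with rho = 0.5, z^k = 2.3604, u^k = -0.7751
Step 1: x-update.
Minimize 6*x^2 - 2*x + (0.5/2)*(x - 2.3604 - 0.7751)^2
FOC: (2*6 + 0.5)*x = 2 + 0.5*(2.3604 + 0.7751)
x^{k+1} = 0.2854
Step 2: z-update.
Minimize 4*z^2 + 8*z + (0.5/2)*(0.2854 - z - 0.7751)^2
FOC: (2*4 + 0.5)*z = -8 + 0.5*(0.2854 - 0.7751)
z^{k+1} = -0.97
Step 3: u-update.
u^{k+1} = -0.7751 + 0.2854 + 0.97 = 0.4803
Step 4: Primal residual = |0.2854 + 0.97| = 1.2554


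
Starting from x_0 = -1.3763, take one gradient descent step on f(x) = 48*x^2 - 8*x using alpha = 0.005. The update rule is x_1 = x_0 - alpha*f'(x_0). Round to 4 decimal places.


We compute the gradient at x_0 and apply the update.
f'(x) = 96*x - 8
f'(-1.3763) = 96*-1.3763 - 8 = -140.1248
x_1 = -1.3763 - 0.005*-140.1248 = -0.6757


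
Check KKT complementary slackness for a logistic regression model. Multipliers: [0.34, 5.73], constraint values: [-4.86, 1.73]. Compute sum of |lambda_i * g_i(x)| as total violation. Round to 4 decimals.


KKT complementary slackness check:
lambda_1 * g_1 = 0.34 * -4.86 = -1.6524
lambda_2 * g_2 = 5.73 * 1.73 = 9.9129
Total violation = 1.6524 + 9.9129 = 11.5653


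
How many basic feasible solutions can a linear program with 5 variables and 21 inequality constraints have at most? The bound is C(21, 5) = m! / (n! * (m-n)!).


Each vertex corresponds to some choice of n active constraints out of m, so the number of vertices is at most C(m, n) = m! / (n!(m-n)!).
m = 21, n = 5
Numerator: 21 * 20 * 19 * 18 * 17
Denominator: 5! = 120
C(21, 5) = 20349


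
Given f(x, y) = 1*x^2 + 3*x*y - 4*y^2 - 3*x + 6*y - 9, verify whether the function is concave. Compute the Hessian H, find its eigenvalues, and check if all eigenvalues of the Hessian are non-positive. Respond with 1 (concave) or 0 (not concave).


The Hessian of f(x,y) = 1*x^2 + 3*x*y - 4*y^2 - 3*x + 6*y - 9 is:
H = [[2, 3], [3, -8]]
Trace = 2 - 8 = -6
Determinant = 2*-8 - (3)^2 = -25
Discriminant = (-6)^2 - 4*-25 = 136.0
Eigenvalues: lambda_1 = -8.831, lambda_2 = 2.831
The function is not concave.

0


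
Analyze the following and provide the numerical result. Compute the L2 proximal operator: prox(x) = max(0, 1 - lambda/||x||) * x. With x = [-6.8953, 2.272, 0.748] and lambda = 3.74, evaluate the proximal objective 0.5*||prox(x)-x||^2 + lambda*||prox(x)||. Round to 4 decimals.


Step 1: Compute ||x||.
||x|| = 7.2984
Step 2: Compute scaling factor.
scale = max(0, 1 - 3.74/7.2984) = 0.4876
Step 3: prox(x) = [-3.3619, 1.1077, 0.3647]
||prox(x)|| = 3.5584
Step 4: Proximal objective.
0.5*||prox-x||^2 = 6.9938
lambda*||prox|| = 13.3084
Total = 20.3022


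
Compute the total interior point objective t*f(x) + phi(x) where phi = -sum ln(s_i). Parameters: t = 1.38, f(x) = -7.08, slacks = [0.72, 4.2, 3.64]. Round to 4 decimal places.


Step 1: Compute log-barrier.
ln values: [-0.3285, 1.4351, 1.292]
phi = -(-0.3285 + 1.4351 + 1.292) = -2.3986
Step 2: Compute augmented objective.
t*f(x) = 1.38*-7.08 = -9.7704
Total = -9.7704 - 2.3986 = -12.169


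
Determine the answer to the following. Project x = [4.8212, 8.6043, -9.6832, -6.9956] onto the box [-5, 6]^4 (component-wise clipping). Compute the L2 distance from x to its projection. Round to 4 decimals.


Project each component onto [-5, 6].
clip(4.8212) = 4.8212, clip(8.6043) = 6.0, clip(-9.6832) = -5.0, clip(-6.9956) = -5.0
Projection = [4.8212, 6.0, -5.0, -5.0]
Squared diffs: [0.0, 6.7824, 21.9324, 3.9824]
Distance = sqrt(32.6972) = 5.7181
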